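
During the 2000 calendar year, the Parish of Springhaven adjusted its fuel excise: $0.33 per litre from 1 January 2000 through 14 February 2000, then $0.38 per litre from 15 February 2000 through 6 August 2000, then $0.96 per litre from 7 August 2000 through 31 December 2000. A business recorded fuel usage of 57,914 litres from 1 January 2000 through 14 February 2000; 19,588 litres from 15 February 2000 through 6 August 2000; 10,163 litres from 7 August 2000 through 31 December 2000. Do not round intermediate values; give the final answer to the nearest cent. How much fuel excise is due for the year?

1 January – 14 February 2000: 57,914 litres at $0.33/litre → $19,111.62
15 February – 6 August 2000: 19,588 litres at $0.38/litre → $7,443.44
7 August – 31 December 2000: 10,163 litres at $0.96/litre → $9,756.48

$36,311.54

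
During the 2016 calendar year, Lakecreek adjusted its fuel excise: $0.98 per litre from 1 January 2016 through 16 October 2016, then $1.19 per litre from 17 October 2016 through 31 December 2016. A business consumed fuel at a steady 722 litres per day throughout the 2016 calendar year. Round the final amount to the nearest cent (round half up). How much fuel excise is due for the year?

1 January – 16 October 2016: 290 days × 722 litres/day = 209,380 litres at $0.98/litre → $205,192.40
17 October – 31 December 2016: 76 days × 722 litres/day = 54,872 litres at $1.19/litre → $65,297.68

$270,490.08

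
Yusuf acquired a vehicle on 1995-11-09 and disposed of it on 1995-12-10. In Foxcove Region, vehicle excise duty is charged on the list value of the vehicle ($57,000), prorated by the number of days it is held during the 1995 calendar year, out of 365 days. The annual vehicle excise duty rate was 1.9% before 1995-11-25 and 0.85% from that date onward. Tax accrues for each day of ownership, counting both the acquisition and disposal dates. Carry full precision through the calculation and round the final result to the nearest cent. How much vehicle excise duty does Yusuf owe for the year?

$68.71

1995-11-09 to 1995-11-24: 16 days at 1.9% → $57,000 × 1.9% × 16/365 = $47.4740
1995-11-25 to 1995-12-10: 16 days at 0.85% → $57,000 × 0.85% × 16/365 = $21.2384
Total = $68.7123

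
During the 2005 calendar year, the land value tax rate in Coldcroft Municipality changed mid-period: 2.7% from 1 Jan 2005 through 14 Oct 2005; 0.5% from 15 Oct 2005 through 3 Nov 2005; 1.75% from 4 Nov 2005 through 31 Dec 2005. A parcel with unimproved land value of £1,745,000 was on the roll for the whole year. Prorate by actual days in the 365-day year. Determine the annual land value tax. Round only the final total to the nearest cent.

1 Jan – 14 Oct 2005: 287 days at 2.7% → £1,745,000 × 2.7% × 287/365 = £37,046.5890
15 Oct – 3 Nov 2005: 20 days at 0.5% → £1,745,000 × 0.5% × 20/365 = £478.0822
4 Nov – 31 Dec 2005: 58 days at 1.75% → £1,745,000 × 1.75% × 58/365 = £4,852.5342
Total = £42,377.2055

£42,377.21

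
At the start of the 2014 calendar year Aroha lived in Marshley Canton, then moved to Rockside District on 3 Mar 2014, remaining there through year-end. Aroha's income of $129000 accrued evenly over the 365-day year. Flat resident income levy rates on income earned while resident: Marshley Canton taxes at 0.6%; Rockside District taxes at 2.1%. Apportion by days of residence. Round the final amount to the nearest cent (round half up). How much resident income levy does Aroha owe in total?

Marshley Canton, 1 Jan – 2 Mar 2014: 61 days → $129000 × 0.6% × 61/365 = $129.3534
Rockside District, 3 Mar – 31 Dec 2014: 304 days → $129000 × 2.1% × 304/365 = $2256.2630
Total = $2385.6164

$2385.62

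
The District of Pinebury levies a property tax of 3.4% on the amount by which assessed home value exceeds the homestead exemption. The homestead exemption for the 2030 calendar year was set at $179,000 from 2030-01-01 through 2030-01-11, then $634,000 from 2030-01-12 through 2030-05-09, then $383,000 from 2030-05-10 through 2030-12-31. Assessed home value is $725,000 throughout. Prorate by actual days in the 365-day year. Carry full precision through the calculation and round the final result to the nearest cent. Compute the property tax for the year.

2030-01-01 to 2030-01-11: 11 days, exemption $179,000 → ($725,000 − $179,000) × 3.4% × 11/365 = $559.4630
2030-01-12 to 2030-05-09: 118 days, exemption $634,000 → ($725,000 − $634,000) × 3.4% × 118/365 = $1,000.2521
2030-05-10 to 2030-12-31: 236 days, exemption $383,000 → ($725,000 − $383,000) × 3.4% × 236/365 = $7,518.3781
Total = $9,078.0932

$9,078.09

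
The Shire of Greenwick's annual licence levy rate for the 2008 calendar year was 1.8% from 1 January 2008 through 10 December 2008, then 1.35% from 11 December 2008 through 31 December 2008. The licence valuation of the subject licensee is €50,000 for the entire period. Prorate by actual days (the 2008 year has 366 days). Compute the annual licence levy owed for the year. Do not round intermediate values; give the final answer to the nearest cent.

€887.09

1 January – 10 December 2008: 345 days at 1.8% → €50,000 × 1.8% × 345/366 = €848.3607
11 December – 31 December 2008: 21 days at 1.35% → €50,000 × 1.35% × 21/366 = €38.7295
Total = €887.0902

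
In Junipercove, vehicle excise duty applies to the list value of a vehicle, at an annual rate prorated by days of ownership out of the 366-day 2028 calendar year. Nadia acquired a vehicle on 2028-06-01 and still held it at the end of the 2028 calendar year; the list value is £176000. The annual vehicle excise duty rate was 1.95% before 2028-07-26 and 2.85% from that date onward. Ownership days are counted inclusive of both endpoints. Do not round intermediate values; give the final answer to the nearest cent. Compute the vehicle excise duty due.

£2694.82

2028-06-01 to 2028-07-25: 55 days at 1.95% → £176000 × 1.95% × 55/366 = £515.7377
2028-07-26 to 2028-12-31: 159 days at 2.85% → £176000 × 2.85% × 159/366 = £2179.0820
Total = £2694.8197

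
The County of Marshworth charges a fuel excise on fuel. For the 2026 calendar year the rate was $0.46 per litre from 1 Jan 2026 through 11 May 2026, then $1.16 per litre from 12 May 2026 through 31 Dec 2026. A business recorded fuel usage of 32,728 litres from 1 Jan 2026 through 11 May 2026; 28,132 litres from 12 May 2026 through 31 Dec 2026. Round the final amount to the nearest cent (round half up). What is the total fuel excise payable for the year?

$47,688.00

1 Jan – 11 May 2026: 32,728 litres at $0.46/litre → $15,054.88
12 May – 31 Dec 2026: 28,132 litres at $1.16/litre → $32,633.12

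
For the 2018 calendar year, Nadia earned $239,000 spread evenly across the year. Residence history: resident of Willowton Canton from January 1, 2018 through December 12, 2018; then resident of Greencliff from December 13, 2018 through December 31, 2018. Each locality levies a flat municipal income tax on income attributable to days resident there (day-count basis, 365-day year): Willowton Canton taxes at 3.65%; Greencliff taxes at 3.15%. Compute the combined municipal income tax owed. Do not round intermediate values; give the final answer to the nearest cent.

$8,661.29

Willowton Canton, January 1 – December 12, 2018: 346 days → $239,000 × 3.65% × 346/365 = $8,269.4000
Greencliff, December 13 – December 31, 2018: 19 days → $239,000 × 3.15% × 19/365 = $391.8945
Total = $8,661.2945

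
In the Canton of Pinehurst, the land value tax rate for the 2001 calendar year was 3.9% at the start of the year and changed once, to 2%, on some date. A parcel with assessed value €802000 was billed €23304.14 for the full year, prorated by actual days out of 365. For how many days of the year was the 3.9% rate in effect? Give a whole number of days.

174 days

Let d = days at the first rate; then 365 − d days at the second rate.
€802000 × [3.9%·d + 2%·(365−d)] / 365 = €23304.14
Solving gives d = 174, so the new rate took effect on 24 June 2001.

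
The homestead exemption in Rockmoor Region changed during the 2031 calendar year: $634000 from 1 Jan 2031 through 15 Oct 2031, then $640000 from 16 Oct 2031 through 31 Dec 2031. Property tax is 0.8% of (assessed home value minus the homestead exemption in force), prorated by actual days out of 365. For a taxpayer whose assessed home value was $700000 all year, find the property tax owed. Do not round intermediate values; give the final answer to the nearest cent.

1 Jan – 15 Oct 2031: 288 days, exemption $634000 → ($700000 − $634000) × 0.8% × 288/365 = $416.6137
16 Oct – 31 Dec 2031: 77 days, exemption $640000 → ($700000 − $640000) × 0.8% × 77/365 = $101.2603
Total = $517.8740

$517.87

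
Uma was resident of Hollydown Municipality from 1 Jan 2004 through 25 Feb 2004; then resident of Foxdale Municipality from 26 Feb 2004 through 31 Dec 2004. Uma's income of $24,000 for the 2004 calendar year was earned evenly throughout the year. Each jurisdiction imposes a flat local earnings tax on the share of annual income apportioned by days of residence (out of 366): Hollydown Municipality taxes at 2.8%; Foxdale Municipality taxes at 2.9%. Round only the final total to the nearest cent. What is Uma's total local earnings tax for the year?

Hollydown Municipality, 1 Jan – 25 Feb 2004: 56 days → $24,000 × 2.8% × 56/366 = $102.8197
Foxdale Municipality, 26 Feb – 31 Dec 2004: 310 days → $24,000 × 2.9% × 310/366 = $589.5082
Total = $692.3279

$692.33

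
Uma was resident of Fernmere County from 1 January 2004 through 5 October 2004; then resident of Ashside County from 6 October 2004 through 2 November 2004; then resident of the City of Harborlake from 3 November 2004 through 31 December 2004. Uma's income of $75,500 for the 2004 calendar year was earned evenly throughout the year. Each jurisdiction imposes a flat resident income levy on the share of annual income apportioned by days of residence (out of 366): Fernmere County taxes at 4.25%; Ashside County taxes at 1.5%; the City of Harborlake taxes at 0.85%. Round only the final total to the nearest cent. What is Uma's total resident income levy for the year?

$2,636.11

Fernmere County, 1 January – 5 October 2004: 279 days → $75,500 × 4.25% × 279/366 = $2,446.0143
Ashside County, 6 October – 2 November 2004: 28 days → $75,500 × 1.5% × 28/366 = $86.6393
The City of Harborlake, 3 November – 31 December 2004: 59 days → $75,500 × 0.85% × 59/366 = $103.4515
Total = $2,636.1052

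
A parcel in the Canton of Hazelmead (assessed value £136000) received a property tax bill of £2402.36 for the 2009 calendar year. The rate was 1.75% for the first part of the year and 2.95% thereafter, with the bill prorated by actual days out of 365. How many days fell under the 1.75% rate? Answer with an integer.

Let d = days at the first rate; then 365 − d days at the second rate.
£136000 × [1.75%·d + 2.95%·(365−d)] / 365 = £2402.36
Solving gives d = 360, so the new rate took effect on December 27, 2009.

360 days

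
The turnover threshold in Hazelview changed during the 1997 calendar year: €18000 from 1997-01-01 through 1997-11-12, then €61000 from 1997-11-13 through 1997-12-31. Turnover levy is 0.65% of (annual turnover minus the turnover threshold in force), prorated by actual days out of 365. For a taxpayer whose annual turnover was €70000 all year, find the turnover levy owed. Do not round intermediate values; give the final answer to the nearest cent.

1997-01-01 to 1997-11-12: 316 days, exemption €18000 → (€70000 − €18000) × 0.65% × 316/365 = €292.6247
1997-11-13 to 1997-12-31: 49 days, exemption €61000 → (€70000 − €61000) × 0.65% × 49/365 = €7.8534
Total = €300.4781

€300.48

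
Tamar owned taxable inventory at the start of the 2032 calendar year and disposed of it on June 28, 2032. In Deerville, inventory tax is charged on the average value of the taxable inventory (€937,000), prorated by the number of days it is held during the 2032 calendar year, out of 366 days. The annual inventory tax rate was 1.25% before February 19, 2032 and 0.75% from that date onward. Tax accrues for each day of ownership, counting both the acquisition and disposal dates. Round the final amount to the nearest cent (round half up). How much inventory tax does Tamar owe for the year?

January 1 – February 18, 2032: 49 days at 1.25% → €937,000 × 1.25% × 49/366 = €1,568.0669
February 19 – June 28, 2032: 131 days at 0.75% → €937,000 × 0.75% × 131/366 = €2,515.3074
Total = €4,083.3743

€4,083.37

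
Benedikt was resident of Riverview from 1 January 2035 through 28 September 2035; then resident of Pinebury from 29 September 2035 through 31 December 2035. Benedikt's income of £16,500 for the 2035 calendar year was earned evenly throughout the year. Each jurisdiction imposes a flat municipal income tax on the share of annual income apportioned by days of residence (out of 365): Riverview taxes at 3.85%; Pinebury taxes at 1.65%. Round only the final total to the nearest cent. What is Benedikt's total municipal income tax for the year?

Riverview, 1 January – 28 September 2035: 271 days → £16,500 × 3.85% × 271/365 = £471.6514
Pinebury, 29 September – 31 December 2035: 94 days → £16,500 × 1.65% × 94/365 = £70.1137
Total = £541.7651

£541.77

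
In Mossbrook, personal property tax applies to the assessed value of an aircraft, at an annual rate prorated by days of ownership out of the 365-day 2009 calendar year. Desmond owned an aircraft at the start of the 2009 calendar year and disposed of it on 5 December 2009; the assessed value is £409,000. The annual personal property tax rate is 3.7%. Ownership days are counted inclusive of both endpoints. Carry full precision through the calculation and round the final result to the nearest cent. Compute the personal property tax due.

Days held (1 January – 5 December 2009): 339 out of 365
Tax = £409,000 × 3.7% × 339/365 = £14,055.0329

£14,055.03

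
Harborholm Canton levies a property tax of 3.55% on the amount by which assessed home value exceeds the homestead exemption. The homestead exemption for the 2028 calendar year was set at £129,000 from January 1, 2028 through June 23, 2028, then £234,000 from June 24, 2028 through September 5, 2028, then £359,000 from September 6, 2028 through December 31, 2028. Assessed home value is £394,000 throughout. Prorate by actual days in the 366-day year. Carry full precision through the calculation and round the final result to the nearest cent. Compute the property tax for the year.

£6,043.73

January 1 – June 23, 2028: 175 days, exemption £129,000 → (£394,000 − £129,000) × 3.55% × 175/366 = £4,498.1216
June 24 – September 5, 2028: 74 days, exemption £234,000 → (£394,000 − £234,000) × 3.55% × 74/366 = £1,148.4153
September 6 – December 31, 2028: 117 days, exemption £359,000 → (£394,000 − £359,000) × 3.55% × 117/366 = £397.1926
Total = £6,043.7295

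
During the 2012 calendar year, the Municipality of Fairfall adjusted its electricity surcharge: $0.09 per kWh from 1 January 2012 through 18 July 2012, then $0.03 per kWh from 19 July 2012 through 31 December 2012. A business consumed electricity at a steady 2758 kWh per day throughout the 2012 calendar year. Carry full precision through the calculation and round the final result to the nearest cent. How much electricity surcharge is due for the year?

$63,378.84

1 January – 18 July 2012: 200 days × 2758 kWh/day = 551,600 kWh at $0.09/kWh → $49,644.00
19 July – 31 December 2012: 166 days × 2758 kWh/day = 457,828 kWh at $0.03/kWh → $13,734.84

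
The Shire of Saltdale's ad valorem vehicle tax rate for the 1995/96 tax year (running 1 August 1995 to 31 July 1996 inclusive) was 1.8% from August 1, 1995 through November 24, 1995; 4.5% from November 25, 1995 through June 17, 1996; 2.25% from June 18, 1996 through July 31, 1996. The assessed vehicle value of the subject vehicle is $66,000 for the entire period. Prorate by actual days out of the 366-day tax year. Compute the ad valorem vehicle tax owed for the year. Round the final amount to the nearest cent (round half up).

August 1 – November 24, 1995: 116 days at 1.8% → $66,000 × 1.8% × 116/366 = $376.5246
November 25, 1995 – June 17, 1996: 206 days at 4.5% → $66,000 × 4.5% × 206/366 = $1,671.6393
June 18 – July 31, 1996: 44 days at 2.25% → $66,000 × 2.25% × 44/366 = $178.5246
Total = $2,226.6885

$2,226.69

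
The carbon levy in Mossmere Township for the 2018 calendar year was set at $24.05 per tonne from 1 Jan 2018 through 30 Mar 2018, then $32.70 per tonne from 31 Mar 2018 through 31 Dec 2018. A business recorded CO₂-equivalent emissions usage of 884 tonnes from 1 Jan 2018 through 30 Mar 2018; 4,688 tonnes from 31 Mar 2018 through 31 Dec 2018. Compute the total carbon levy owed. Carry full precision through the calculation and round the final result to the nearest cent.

1 Jan – 30 Mar 2018: 884 tonnes at $24.05/tonne → $21,260.20
31 Mar – 31 Dec 2018: 4,688 tonnes at $32.70/tonne → $153,297.60

$174,557.80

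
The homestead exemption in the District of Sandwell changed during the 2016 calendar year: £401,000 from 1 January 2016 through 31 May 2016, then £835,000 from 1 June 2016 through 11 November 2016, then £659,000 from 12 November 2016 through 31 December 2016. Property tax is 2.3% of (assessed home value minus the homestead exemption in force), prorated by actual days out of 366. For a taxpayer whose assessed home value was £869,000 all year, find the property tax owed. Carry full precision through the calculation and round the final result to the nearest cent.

£5,480.54

1 January – 31 May 2016: 152 days, exemption £401,000 → (£869,000 − £401,000) × 2.3% × 152/366 = £4,470.2951
1 June – 11 November 2016: 164 days, exemption £835,000 → (£869,000 − £835,000) × 2.3% × 164/366 = £350.4044
12 November – 31 December 2016: 50 days, exemption £659,000 → (£869,000 − £659,000) × 2.3% × 50/366 = £659.8361
Total = £5,480.5355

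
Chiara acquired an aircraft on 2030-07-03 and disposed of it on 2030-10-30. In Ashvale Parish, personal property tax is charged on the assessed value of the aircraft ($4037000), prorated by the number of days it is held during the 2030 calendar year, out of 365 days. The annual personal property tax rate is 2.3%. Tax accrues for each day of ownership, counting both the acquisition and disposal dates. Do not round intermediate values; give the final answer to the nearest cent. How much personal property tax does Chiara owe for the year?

Days held (2030-07-03 to 2030-10-30): 120 out of 365
Tax = $4037000 × 2.3% × 120/365 = $30526.3562

$30526.36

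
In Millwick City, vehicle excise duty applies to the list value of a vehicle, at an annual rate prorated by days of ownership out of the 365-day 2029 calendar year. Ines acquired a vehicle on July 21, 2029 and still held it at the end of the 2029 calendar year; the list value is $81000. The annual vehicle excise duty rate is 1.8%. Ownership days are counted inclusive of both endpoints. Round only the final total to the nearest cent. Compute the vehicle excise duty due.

$655.10

Days held (July 21 – December 31, 2029): 164 out of 365
Tax = $81000 × 1.8% × 164/365 = $655.1014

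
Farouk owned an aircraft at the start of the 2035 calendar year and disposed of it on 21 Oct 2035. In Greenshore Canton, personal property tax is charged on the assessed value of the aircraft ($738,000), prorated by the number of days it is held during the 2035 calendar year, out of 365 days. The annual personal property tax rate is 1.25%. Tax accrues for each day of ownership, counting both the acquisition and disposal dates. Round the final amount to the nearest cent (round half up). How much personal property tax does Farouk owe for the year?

$7,430.55

Days held (1 Jan – 21 Oct 2035): 294 out of 365
Tax = $738,000 × 1.25% × 294/365 = $7,430.5479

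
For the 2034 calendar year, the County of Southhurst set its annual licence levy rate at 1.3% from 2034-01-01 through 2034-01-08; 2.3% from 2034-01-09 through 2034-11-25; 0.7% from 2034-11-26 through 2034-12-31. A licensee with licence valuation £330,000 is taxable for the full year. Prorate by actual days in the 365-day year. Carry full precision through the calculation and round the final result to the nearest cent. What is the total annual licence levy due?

£6,996.90

2034-01-01 to 2034-01-08: 8 days at 1.3% → £330,000 × 1.3% × 8/365 = £94.0274
2034-01-09 to 2034-11-25: 321 days at 2.3% → £330,000 × 2.3% × 321/365 = £6,675.0411
2034-11-26 to 2034-12-31: 36 days at 0.7% → £330,000 × 0.7% × 36/365 = £227.8356
Total = £6,996.9041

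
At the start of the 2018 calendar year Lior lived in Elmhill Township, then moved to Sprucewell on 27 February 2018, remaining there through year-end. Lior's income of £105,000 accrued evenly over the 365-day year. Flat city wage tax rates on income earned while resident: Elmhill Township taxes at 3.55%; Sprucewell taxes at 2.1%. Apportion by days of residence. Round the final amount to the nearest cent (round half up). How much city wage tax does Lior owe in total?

Elmhill Township, 1 January – 26 February 2018: 57 days → £105,000 × 3.55% × 57/365 = £582.1027
Sprucewell, 27 February – 31 December 2018: 308 days → £105,000 × 2.1% × 308/365 = £1,860.6575
Total = £2,442.7603

£2,442.76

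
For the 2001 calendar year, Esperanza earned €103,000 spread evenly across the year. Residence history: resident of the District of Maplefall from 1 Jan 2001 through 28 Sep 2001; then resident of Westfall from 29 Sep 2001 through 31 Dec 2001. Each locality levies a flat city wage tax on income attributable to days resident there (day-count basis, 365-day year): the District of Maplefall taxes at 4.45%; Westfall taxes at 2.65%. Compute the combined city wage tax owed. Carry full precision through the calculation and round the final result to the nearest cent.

The District of Maplefall, 1 Jan – 28 Sep 2001: 271 days → €103,000 × 4.45% × 271/365 = €3,403.0918
Westfall, 29 Sep – 31 Dec 2001: 94 days → €103,000 × 2.65% × 94/365 = €702.9397
Total = €4,106.0315

€4,106.03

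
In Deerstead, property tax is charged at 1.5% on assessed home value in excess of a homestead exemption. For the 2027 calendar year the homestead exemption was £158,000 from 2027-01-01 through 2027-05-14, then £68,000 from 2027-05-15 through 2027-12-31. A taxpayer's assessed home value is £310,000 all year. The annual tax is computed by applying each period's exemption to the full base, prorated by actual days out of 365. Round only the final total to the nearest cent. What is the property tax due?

2027-01-01 to 2027-05-14: 134 days, exemption £158,000 → (£310,000 − £158,000) × 1.5% × 134/365 = £837.0411
2027-05-15 to 2027-12-31: 231 days, exemption £68,000 → (£310,000 − £68,000) × 1.5% × 231/365 = £2,297.3425
Total = £3,134.3836

£3,134.38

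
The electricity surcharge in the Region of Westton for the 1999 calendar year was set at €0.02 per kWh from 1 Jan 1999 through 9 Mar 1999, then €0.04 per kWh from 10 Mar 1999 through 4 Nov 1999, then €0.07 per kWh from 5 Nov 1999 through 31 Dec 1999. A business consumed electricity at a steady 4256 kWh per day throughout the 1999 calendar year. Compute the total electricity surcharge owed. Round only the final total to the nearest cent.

1 Jan – 9 Mar 1999: 68 days × 4256 kWh/day = 289,408 kWh at €0.02/kWh → €5,788.16
10 Mar – 4 Nov 1999: 240 days × 4256 kWh/day = 1,021,440 kWh at €0.04/kWh → €40,857.60
5 Nov – 31 Dec 1999: 57 days × 4256 kWh/day = 242,592 kWh at €0.07/kWh → €16,981.44

€63,627.20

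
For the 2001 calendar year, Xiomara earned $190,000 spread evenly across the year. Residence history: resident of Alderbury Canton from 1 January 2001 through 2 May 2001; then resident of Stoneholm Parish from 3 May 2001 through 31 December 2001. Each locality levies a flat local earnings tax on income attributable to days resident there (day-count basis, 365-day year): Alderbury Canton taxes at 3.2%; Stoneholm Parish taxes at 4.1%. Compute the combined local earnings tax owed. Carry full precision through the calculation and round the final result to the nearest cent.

$7,218.44

Alderbury Canton, 1 January – 2 May 2001: 122 days → $190,000 × 3.2% × 122/365 = $2,032.2192
Stoneholm Parish, 3 May – 31 December 2001: 243 days → $190,000 × 4.1% × 243/365 = $5,186.2192
Total = $7,218.4384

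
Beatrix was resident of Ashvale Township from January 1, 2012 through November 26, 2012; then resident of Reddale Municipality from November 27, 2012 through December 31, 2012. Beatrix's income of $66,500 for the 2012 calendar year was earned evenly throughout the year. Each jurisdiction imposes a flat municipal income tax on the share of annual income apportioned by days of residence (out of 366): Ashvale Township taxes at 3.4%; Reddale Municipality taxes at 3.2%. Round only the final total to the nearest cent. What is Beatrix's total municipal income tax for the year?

Ashvale Township, January 1 – November 26, 2012: 331 days → $66,500 × 3.4% × 331/366 = $2,044.7842
Reddale Municipality, November 27 – December 31, 2012: 35 days → $66,500 × 3.2% × 35/366 = $203.4973
Total = $2,248.2814

$2,248.28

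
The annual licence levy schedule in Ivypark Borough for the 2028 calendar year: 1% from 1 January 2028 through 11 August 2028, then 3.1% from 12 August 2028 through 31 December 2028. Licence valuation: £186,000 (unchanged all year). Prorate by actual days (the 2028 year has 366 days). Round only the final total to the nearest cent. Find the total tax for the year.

1 January – 11 August 2028: 224 days at 1% → £186,000 × 1% × 224/366 = £1,138.3607
12 August – 31 December 2028: 142 days at 3.1% → £186,000 × 3.1% × 142/366 = £2,237.0820
Total = £3,375.4426

£3,375.44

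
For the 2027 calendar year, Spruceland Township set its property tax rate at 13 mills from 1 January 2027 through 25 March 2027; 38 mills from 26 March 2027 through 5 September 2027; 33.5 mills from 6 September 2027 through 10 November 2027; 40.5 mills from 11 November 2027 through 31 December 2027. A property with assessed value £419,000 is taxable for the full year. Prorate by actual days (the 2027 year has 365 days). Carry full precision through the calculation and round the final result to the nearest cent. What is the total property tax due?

1 January – 25 March 2027: 84 days at 13 mills → £419,000 × 1.3% × 84/365 = £1,253.5562
26 March – 5 September 2027: 164 days at 38 mills → £419,000 × 3.8% × 164/365 = £7,153.9945
6 September – 10 November 2027: 66 days at 33.5 mills → £419,000 × 3.35% × 66/365 = £2,538.1068
11 November – 31 December 2027: 51 days at 40.5 mills → £419,000 × 4.05% × 51/365 = £2,371.0808
Total = £13,316.7384

£13,316.74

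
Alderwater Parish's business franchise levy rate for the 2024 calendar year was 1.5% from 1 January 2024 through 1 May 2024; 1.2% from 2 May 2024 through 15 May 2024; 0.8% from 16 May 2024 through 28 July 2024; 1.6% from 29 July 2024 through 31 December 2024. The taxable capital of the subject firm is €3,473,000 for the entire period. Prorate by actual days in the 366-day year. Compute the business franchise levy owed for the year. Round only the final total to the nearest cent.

€48,261.42

1 January – 1 May 2024: 122 days at 1.5% → €3,473,000 × 1.5% × 122/366 = €17,365.0000
2 May – 15 May 2024: 14 days at 1.2% → €3,473,000 × 1.2% × 14/366 = €1,594.1639
16 May – 28 July 2024: 74 days at 0.8% → €3,473,000 × 0.8% × 74/366 = €5,617.5301
29 July – 31 December 2024: 156 days at 1.6% → €3,473,000 × 1.6% × 156/366 = €23,684.7213
Total = €48,261.4153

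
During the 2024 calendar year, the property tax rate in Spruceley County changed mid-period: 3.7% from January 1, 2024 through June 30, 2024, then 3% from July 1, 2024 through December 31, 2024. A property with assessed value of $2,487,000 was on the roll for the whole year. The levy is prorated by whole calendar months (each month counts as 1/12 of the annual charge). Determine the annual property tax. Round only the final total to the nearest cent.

$83,314.50

January 1 – June 30, 2024: 6 months at 3.7% → $2,487,000 × 3.7% × 6/12 = $46,009.5000
July 1 – December 31, 2024: 6 months at 3% → $2,487,000 × 3% × 6/12 = $37,305.0000
Total = $83,314.5000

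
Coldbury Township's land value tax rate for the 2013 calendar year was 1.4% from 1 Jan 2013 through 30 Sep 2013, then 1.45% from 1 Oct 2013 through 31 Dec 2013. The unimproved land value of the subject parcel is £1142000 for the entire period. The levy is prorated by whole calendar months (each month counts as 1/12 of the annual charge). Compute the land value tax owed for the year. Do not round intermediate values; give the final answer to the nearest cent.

1 Jan – 30 Sep 2013: 9 months at 1.4% → £1142000 × 1.4% × 9/12 = £11991.0000
1 Oct – 31 Dec 2013: 3 months at 1.45% → £1142000 × 1.45% × 3/12 = £4139.7500
Total = £16130.7500

£16130.75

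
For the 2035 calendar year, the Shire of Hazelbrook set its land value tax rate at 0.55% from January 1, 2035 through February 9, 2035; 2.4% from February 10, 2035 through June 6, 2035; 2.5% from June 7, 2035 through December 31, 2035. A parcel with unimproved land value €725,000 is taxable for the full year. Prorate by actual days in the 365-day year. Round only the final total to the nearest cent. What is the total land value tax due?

January 1 – February 9, 2035: 40 days at 0.55% → €725,000 × 0.55% × 40/365 = €436.9863
February 10 – June 6, 2035: 117 days at 2.4% → €725,000 × 2.4% × 117/365 = €5,577.5342
June 7 – December 31, 2035: 208 days at 2.5% → €725,000 × 2.5% × 208/365 = €10,328.7671
Total = €16,343.2877

€16,343.29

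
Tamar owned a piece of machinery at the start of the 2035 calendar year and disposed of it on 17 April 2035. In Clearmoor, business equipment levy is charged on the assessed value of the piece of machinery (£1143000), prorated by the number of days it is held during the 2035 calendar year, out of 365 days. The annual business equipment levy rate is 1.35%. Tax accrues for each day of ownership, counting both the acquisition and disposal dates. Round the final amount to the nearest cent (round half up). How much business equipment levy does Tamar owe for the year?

£4523.46

Days held (1 January – 17 April 2035): 107 out of 365
Tax = £1143000 × 1.35% × 107/365 = £4523.4616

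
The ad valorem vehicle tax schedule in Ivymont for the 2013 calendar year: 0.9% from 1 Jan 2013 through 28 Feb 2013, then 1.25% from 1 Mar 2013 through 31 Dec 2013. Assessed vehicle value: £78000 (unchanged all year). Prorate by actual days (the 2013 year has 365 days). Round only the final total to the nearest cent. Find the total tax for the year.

£930.87

1 Jan – 28 Feb 2013: 59 days at 0.9% → £78000 × 0.9% × 59/365 = £113.4740
1 Mar – 31 Dec 2013: 306 days at 1.25% → £78000 × 1.25% × 306/365 = £817.3973
Total = £930.8712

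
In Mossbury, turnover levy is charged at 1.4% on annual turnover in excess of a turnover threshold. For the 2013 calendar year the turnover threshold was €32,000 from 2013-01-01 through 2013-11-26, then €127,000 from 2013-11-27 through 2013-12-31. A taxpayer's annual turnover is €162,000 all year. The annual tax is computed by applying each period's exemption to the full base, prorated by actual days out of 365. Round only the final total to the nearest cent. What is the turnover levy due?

€1,692.47

2013-01-01 to 2013-11-26: 330 days, exemption €32,000 → (€162,000 − €32,000) × 1.4% × 330/365 = €1,645.4795
2013-11-27 to 2013-12-31: 35 days, exemption €127,000 → (€162,000 − €127,000) × 1.4% × 35/365 = €46.9863
Total = €1,692.4658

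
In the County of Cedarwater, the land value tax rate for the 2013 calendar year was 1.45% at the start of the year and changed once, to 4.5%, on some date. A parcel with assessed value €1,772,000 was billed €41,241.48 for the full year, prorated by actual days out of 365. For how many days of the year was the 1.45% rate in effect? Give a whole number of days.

260 days

Let d = days at the first rate; then 365 − d days at the second rate.
€1,772,000 × [1.45%·d + 4.5%·(365−d)] / 365 = €41,241.48
Solving gives d = 260, so the new rate took effect on 18 September 2013.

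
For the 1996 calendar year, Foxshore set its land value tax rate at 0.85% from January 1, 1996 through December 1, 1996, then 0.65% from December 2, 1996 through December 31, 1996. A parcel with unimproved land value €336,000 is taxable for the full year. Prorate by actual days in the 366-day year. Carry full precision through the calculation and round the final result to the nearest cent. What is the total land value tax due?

€2,800.92

January 1 – December 1, 1996: 336 days at 0.85% → €336,000 × 0.85% × 336/366 = €2,621.9016
December 2 – December 31, 1996: 30 days at 0.65% → €336,000 × 0.65% × 30/366 = €179.0164
Total = €2,800.9180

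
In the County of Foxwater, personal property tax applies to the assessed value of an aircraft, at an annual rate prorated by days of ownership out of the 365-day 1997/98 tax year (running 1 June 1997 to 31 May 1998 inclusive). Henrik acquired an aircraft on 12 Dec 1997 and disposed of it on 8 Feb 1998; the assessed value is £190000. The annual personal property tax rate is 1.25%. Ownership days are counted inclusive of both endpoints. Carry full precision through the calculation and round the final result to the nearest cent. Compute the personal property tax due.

Days held (12 Dec 1997 – 8 Feb 1998): 59 out of 365
Tax = £190000 × 1.25% × 59/365 = £383.9041

£383.90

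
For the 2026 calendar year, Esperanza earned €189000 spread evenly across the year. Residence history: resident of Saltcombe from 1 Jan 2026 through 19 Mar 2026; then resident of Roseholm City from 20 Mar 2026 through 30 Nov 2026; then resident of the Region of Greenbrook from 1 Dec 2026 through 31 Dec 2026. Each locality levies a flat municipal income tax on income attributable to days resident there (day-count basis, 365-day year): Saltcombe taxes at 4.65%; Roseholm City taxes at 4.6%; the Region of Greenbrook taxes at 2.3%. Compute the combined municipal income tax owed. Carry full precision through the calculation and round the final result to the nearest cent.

€8345.00

Saltcombe, 1 Jan – 19 Mar 2026: 78 days → €189000 × 4.65% × 78/365 = €1878.0904
Roseholm City, 20 Mar – 30 Nov 2026: 256 days → €189000 × 4.6% × 256/365 = €6097.7096
The Region of Greenbrook, 1 Dec – 31 Dec 2026: 31 days → €189000 × 2.3% × 31/365 = €369.1973
Total = €8344.9973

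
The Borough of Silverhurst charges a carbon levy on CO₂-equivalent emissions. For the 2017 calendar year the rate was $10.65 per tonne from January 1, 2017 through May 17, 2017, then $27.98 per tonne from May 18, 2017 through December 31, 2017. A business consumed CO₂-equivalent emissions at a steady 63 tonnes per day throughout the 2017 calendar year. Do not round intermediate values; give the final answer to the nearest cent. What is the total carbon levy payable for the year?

$493824.87

January 1 – May 17, 2017: 137 days × 63 tonnes/day = 8,631 tonnes at $10.65/tonne → $91920.15
May 18 – December 31, 2017: 228 days × 63 tonnes/day = 14,364 tonnes at $27.98/tonne → $401904.72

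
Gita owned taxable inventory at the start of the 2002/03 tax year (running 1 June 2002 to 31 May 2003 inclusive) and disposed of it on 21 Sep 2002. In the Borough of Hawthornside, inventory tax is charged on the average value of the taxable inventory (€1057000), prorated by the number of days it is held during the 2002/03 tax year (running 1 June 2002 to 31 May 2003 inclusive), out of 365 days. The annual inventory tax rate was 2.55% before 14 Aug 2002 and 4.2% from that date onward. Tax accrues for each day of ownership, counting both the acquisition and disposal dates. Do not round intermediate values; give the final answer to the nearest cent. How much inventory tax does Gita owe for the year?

1 Jun – 13 Aug 2002: 74 days at 2.55% → €1057000 × 2.55% × 74/365 = €5464.5452
14 Aug – 21 Sep 2002: 39 days at 4.2% → €1057000 × 4.2% × 39/365 = €4743.4685
Total = €10208.0137

€10208.01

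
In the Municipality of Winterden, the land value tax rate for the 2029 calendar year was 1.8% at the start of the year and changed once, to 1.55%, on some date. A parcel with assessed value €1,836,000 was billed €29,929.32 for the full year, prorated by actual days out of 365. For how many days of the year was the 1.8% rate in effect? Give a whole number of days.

Let d = days at the first rate; then 365 − d days at the second rate.
€1,836,000 × [1.8%·d + 1.55%·(365−d)] / 365 = €29,929.32
Solving gives d = 117, so the new rate took effect on April 28, 2029.

117 days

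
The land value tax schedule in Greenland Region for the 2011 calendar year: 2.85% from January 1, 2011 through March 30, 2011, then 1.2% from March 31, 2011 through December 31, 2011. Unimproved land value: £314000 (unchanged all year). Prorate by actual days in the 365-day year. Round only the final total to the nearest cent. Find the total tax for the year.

January 1 – March 30, 2011: 89 days at 2.85% → £314000 × 2.85% × 89/365 = £2182.0849
March 31 – December 31, 2011: 276 days at 1.2% → £314000 × 1.2% × 276/365 = £2849.2274
Total = £5031.3123

£5031.31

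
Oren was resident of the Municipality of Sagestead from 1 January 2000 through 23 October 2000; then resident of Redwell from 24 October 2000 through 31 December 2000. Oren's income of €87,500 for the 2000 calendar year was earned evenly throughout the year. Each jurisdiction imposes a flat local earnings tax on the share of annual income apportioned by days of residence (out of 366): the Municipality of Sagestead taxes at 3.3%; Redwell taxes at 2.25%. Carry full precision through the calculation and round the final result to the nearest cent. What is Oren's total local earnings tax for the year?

The Municipality of Sagestead, 1 January – 23 October 2000: 297 days → €87,500 × 3.3% × 297/366 = €2,343.1352
Redwell, 24 October – 31 December 2000: 69 days → €87,500 × 2.25% × 69/366 = €371.1578
Total = €2,714.2930

€2,714.29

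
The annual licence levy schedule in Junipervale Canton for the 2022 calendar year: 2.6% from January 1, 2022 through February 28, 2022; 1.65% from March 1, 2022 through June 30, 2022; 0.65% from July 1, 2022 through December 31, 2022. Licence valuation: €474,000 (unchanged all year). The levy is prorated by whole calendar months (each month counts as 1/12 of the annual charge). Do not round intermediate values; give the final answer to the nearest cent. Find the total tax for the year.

€6,201.50

January 1 – February 28, 2022: 2 months at 2.6% → €474,000 × 2.6% × 2/12 = €2,054.0000
March 1 – June 30, 2022: 4 months at 1.65% → €474,000 × 1.65% × 4/12 = €2,607.0000
July 1 – December 31, 2022: 6 months at 0.65% → €474,000 × 0.65% × 6/12 = €1,540.5000
Total = €6,201.5000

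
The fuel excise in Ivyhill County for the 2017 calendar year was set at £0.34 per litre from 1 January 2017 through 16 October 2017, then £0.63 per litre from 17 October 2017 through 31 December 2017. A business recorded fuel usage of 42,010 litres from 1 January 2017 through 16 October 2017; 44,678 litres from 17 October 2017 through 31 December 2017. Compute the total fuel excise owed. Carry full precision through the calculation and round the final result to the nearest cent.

1 January – 16 October 2017: 42,010 litres at £0.34/litre → £14,283.40
17 October – 31 December 2017: 44,678 litres at £0.63/litre → £28,147.14

£42,430.54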